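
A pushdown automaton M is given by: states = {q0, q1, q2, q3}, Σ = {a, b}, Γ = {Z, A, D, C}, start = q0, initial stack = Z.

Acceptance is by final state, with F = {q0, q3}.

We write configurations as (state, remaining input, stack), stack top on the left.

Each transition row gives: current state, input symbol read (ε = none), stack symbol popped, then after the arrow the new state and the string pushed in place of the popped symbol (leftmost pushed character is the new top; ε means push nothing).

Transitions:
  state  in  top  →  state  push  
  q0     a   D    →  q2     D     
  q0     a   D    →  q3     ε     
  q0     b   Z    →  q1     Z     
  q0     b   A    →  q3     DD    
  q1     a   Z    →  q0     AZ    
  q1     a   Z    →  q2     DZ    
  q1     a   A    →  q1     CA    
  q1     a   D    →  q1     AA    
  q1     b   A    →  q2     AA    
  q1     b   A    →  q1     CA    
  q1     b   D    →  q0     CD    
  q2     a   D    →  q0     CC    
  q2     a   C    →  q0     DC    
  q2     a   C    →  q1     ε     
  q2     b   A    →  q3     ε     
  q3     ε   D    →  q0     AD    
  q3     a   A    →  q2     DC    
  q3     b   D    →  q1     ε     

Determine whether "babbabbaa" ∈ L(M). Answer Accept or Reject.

One accepting computation: (q0, babbabbaa, Z) ⊢ (q1, abbabbaa, Z) ⊢ (q0, bbabbaa, AZ) ⊢ (q3, babbaa, DDZ) ⊢ (q1, abbaa, DZ) ⊢ (q1, bbaa, AAZ) ⊢ (q2, baa, AAAZ) ⊢ (q3, aa, AAZ) ⊢ (q2, a, DCAZ) ⊢ (q0, ε, CCCAZ)
All input consumed and state q0 ∈ F.

Accept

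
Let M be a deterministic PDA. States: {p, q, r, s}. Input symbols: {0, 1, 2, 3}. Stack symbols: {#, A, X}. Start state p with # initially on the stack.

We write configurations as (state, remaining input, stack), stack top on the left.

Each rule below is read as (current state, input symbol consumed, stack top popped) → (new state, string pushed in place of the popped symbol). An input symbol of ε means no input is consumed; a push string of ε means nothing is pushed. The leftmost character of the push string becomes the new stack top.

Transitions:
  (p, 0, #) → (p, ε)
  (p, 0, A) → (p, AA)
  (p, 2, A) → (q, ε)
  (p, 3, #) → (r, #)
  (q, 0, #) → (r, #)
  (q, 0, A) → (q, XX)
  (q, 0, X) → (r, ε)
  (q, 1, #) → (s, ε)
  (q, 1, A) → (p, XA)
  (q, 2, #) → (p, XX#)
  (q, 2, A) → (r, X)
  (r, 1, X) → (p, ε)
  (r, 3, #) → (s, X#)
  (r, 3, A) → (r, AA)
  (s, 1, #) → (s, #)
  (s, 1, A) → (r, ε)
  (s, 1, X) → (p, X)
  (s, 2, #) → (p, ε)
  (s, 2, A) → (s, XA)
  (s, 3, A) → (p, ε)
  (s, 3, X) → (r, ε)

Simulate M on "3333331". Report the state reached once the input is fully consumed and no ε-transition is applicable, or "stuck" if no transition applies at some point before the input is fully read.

(p, 3333331, #) ⊢ (r, 333331, #) ⊢ (s, 33331, X#) ⊢ (r, 3331, #) ⊢ (s, 331, X#) ⊢ (r, 31, #) ⊢ (s, 1, X#) ⊢ (p, ε, X#)
All input consumed; M is in state p.

p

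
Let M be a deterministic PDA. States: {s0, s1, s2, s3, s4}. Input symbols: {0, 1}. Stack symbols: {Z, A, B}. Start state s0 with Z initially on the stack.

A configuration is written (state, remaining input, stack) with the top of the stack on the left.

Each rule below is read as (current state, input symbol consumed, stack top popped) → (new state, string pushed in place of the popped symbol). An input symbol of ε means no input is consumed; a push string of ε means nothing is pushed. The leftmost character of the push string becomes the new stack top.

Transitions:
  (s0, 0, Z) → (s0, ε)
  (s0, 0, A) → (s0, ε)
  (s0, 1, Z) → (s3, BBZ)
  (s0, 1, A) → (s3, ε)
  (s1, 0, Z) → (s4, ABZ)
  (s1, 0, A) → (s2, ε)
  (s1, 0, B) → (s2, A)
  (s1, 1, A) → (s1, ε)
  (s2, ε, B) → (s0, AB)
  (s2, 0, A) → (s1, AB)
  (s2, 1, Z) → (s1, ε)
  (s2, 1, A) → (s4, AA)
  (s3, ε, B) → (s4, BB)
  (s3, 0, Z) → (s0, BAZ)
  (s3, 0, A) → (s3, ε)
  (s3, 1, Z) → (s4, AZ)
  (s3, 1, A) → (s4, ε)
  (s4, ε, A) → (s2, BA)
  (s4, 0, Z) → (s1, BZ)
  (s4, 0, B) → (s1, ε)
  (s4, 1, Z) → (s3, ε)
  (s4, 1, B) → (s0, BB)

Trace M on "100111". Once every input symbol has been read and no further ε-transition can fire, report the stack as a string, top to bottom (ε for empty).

(s0, 100111, Z)
  read 1, top Z: go to s3, push BBZ → (s3, 00111, BBZ)
  ε-move, top B: go to s4, push BB → (s4, 00111, BBBZ)
  read 0, top B: go to s1, push ε → (s1, 0111, BBZ)
  read 0, top B: go to s2, push A → (s2, 111, ABZ)
  read 1, top A: go to s4, push AA → (s4, 11, AABZ)
  ε-move, top A: go to s2, push BA → (s2, 11, BAABZ)
  ε-move, top B: go to s0, push AB → (s0, 11, ABAABZ)
  read 1, top A: go to s3, push ε → (s3, 1, BAABZ)
  ε-move, top B: go to s4, push BB → (s4, 1, BBAABZ)
  read 1, top B: go to s0, push BB → (s0, ε, BBBAABZ)
All input consumed in state s0 with stack BBBAABZ.

BBBAABZ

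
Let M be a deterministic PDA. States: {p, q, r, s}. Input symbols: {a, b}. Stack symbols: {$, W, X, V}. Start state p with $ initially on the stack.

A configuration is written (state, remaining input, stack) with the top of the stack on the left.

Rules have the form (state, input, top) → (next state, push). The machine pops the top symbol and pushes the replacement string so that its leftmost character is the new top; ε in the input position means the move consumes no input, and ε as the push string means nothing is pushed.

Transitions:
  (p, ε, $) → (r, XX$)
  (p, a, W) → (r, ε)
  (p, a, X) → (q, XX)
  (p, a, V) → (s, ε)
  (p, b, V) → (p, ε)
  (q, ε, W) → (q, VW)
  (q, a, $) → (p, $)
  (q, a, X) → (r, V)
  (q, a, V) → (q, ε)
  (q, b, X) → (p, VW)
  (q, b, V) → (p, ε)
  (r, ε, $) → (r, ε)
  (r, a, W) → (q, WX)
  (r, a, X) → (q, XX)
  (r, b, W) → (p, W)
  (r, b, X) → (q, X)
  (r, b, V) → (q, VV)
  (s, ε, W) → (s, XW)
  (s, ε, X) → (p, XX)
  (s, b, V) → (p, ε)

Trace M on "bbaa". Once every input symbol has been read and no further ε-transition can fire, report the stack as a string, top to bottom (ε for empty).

XXXWX$

(p, bbaa, $)
  ε-move, top $: go to r, push XX$ → (r, bbaa, XX$)
  read b, top X: go to q, push X → (q, baa, XX$)
  read b, top X: go to p, push VW → (p, aa, VWX$)
  read a, top V: go to s, push ε → (s, a, WX$)
  ε-move, top W: go to s, push XW → (s, a, XWX$)
  ε-move, top X: go to p, push XX → (p, a, XXWX$)
  read a, top X: go to q, push XX → (q, ε, XXXWX$)
All input consumed in state q with stack XXXWX$.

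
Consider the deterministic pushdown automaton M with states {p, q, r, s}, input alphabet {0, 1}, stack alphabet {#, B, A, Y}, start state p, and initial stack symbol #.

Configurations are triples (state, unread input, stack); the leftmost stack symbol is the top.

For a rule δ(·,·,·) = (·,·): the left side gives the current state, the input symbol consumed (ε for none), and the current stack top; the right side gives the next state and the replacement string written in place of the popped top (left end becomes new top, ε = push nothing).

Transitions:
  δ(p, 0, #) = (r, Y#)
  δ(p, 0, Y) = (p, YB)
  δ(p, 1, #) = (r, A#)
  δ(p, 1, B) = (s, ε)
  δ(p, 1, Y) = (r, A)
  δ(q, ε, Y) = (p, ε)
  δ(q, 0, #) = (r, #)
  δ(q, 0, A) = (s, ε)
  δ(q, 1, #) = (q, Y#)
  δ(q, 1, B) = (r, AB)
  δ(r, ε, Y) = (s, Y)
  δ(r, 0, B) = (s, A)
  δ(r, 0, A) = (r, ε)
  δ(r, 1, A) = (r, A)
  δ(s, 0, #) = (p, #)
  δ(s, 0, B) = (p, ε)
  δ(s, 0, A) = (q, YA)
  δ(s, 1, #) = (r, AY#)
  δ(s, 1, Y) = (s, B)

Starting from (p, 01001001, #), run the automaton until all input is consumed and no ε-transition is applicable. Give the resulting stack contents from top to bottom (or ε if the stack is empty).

(p, 01001001, #)
  read 0, top #: go to r, push Y# → (r, 1001001, Y#)
  ε-move, top Y: go to s, push Y → (s, 1001001, Y#)
  read 1, top Y: go to s, push B → (s, 001001, B#)
  read 0, top B: go to p, push ε → (p, 01001, #)
  read 0, top #: go to r, push Y# → (r, 1001, Y#)
  ε-move, top Y: go to s, push Y → (s, 1001, Y#)
  read 1, top Y: go to s, push B → (s, 001, B#)
  read 0, top B: go to p, push ε → (p, 01, #)
  read 0, top #: go to r, push Y# → (r, 1, Y#)
  ε-move, top Y: go to s, push Y → (s, 1, Y#)
  read 1, top Y: go to s, push B → (s, ε, B#)
All input consumed in state s with stack B#.

B#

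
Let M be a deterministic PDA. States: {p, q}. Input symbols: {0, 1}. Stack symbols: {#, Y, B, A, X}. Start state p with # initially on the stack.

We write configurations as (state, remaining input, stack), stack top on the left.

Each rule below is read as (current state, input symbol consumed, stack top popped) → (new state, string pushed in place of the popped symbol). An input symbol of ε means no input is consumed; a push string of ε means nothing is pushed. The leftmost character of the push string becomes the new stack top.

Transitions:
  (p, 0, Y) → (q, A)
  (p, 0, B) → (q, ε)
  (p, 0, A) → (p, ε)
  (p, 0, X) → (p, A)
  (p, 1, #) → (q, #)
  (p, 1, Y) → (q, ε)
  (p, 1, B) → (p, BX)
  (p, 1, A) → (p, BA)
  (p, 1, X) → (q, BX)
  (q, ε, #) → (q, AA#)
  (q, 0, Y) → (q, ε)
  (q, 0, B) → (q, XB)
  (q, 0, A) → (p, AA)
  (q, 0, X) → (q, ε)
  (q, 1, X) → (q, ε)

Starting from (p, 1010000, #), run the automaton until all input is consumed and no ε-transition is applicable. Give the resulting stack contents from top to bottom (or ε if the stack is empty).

AA#

(p, 1010000, #)
  read 1, top #: go to q, push # → (q, 010000, #)
  ε-move, top #: go to q, push AA# → (q, 010000, AA#)
  read 0, top A: go to p, push AA → (p, 10000, AAA#)
  read 1, top A: go to p, push BA → (p, 0000, BAAA#)
  read 0, top B: go to q, push ε → (q, 000, AAA#)
  read 0, top A: go to p, push AA → (p, 00, AAAA#)
  read 0, top A: go to p, push ε → (p, 0, AAA#)
  read 0, top A: go to p, push ε → (p, ε, AA#)
All input consumed in state p with stack AA#.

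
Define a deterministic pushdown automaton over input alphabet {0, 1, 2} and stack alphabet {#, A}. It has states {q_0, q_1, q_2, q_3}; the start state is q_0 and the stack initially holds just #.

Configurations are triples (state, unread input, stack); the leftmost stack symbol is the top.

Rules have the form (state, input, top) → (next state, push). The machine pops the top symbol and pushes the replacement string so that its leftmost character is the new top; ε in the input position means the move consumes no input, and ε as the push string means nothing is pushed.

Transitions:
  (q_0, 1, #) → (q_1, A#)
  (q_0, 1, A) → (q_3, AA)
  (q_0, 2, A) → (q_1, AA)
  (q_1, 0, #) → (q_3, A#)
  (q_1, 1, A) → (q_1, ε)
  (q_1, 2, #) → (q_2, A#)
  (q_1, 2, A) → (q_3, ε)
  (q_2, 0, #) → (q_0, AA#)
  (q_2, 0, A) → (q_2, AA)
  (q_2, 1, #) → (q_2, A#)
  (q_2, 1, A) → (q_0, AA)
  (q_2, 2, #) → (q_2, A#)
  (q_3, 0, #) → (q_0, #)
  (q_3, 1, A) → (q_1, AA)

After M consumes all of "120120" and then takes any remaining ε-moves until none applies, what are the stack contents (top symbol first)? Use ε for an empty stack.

(q_0, 120120, #) ⊢ (q_1, 20120, A#) ⊢ (q_3, 0120, #) ⊢ (q_0, 120, #) ⊢ (q_1, 20, A#) ⊢ (q_3, 0, #) ⊢ (q_0, ε, #)
All input consumed in state q_0 with stack #.

#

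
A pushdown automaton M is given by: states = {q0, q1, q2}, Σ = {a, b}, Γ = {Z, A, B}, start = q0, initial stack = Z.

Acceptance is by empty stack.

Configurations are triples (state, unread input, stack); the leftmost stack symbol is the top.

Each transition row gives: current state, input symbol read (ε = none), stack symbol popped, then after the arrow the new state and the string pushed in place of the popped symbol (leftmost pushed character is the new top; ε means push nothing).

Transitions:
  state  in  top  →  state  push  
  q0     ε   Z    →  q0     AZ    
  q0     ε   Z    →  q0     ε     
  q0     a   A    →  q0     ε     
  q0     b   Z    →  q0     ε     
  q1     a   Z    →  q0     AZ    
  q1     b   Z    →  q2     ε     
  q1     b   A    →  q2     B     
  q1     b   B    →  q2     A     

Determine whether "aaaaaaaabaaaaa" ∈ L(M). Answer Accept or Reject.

No computation consumes all input and empties the stack.

Reject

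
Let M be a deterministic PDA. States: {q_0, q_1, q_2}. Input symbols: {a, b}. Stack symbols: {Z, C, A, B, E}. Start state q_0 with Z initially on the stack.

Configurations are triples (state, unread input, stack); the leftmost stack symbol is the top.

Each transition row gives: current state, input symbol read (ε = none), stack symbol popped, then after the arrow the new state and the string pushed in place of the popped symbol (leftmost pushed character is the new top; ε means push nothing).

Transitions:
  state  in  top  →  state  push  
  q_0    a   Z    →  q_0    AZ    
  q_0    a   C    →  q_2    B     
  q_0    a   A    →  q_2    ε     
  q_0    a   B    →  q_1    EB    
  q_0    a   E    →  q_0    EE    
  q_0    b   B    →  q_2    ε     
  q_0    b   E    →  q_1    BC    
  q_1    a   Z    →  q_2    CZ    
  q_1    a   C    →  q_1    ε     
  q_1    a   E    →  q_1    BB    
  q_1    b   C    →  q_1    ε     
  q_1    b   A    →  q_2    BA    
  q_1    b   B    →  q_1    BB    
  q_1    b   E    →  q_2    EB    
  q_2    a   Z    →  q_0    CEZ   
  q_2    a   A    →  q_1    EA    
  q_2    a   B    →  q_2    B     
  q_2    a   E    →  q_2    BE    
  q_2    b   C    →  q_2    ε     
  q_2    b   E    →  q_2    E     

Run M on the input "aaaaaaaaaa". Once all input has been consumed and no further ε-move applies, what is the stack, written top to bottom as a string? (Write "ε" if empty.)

BEZ

(q_0, aaaaaaaaaa, Z)
  read a, top Z: go to q_0, push AZ → (q_0, aaaaaaaaa, AZ)
  read a, top A: go to q_2, push ε → (q_2, aaaaaaaa, Z)
  read a, top Z: go to q_0, push CEZ → (q_0, aaaaaaa, CEZ)
  read a, top C: go to q_2, push B → (q_2, aaaaaa, BEZ)
  read a, top B: go to q_2, push B → (q_2, aaaaa, BEZ)
  read a, top B: go to q_2, push B → (q_2, aaaa, BEZ)
  read a, top B: go to q_2, push B → (q_2, aaa, BEZ)
  read a, top B: go to q_2, push B → (q_2, aa, BEZ)
  read a, top B: go to q_2, push B → (q_2, a, BEZ)
  read a, top B: go to q_2, push B → (q_2, ε, BEZ)
All input consumed in state q_2 with stack BEZ.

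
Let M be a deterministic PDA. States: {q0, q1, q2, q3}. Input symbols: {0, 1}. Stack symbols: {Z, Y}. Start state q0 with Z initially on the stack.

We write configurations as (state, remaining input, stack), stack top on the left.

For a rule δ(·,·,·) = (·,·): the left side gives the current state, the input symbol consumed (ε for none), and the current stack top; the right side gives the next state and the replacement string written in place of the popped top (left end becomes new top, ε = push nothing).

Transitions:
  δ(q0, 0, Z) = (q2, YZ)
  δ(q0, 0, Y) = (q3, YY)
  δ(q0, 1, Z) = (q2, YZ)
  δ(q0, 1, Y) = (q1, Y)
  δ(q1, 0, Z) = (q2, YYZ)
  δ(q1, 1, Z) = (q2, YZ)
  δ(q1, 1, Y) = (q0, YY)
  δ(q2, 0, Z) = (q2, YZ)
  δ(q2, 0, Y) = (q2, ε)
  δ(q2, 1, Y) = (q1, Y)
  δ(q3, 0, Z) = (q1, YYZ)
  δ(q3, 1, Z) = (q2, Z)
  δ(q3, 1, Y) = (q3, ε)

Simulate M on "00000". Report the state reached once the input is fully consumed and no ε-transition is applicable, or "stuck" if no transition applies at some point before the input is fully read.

(q0, 00000, Z) ⊢ (q2, 0000, YZ) ⊢ (q2, 000, Z) ⊢ (q2, 00, YZ) ⊢ (q2, 0, Z) ⊢ (q2, ε, YZ)
All input consumed; M is in state q2.

q2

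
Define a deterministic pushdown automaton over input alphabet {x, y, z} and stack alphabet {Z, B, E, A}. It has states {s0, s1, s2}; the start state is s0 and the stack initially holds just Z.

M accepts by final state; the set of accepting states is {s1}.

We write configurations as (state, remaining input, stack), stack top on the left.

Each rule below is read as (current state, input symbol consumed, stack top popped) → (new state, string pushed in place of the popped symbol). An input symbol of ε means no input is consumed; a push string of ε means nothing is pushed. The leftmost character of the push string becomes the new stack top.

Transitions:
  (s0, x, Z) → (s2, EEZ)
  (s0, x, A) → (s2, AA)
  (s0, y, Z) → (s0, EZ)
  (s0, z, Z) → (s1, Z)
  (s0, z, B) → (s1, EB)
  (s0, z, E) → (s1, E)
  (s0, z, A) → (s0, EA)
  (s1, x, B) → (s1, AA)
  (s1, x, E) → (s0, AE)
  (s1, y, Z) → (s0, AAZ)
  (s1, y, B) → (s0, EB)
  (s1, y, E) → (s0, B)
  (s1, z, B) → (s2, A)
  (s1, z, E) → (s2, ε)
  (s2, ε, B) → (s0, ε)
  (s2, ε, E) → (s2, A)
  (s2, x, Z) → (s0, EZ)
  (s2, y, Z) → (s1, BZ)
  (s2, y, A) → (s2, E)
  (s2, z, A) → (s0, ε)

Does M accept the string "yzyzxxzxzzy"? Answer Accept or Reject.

(s0, yzyzxxzxzzy, Z)
  read y, top Z: go to s0, push EZ → (s0, zyzxxzxzzy, EZ)
  read z, top E: go to s1, push E → (s1, yzxxzxzzy, EZ)
  read y, top E: go to s0, push B → (s0, zxxzxzzy, BZ)
  read z, top B: go to s1, push EB → (s1, xxzxzzy, EBZ)
  read x, top E: go to s0, push AE → (s0, xzxzzy, AEBZ)
  read x, top A: go to s2, push AA → (s2, zxzzy, AAEBZ)
  read z, top A: go to s0, push ε → (s0, xzzy, AEBZ)
  read x, top A: go to s2, push AA → (s2, zzy, AAEBZ)
  read z, top A: go to s0, push ε → (s0, zy, AEBZ)
  read z, top A: go to s0, push EA → (s0, y, EAEBZ)
No transition applies at (s0, y, EAEBZ); input not fully consumed.

Reject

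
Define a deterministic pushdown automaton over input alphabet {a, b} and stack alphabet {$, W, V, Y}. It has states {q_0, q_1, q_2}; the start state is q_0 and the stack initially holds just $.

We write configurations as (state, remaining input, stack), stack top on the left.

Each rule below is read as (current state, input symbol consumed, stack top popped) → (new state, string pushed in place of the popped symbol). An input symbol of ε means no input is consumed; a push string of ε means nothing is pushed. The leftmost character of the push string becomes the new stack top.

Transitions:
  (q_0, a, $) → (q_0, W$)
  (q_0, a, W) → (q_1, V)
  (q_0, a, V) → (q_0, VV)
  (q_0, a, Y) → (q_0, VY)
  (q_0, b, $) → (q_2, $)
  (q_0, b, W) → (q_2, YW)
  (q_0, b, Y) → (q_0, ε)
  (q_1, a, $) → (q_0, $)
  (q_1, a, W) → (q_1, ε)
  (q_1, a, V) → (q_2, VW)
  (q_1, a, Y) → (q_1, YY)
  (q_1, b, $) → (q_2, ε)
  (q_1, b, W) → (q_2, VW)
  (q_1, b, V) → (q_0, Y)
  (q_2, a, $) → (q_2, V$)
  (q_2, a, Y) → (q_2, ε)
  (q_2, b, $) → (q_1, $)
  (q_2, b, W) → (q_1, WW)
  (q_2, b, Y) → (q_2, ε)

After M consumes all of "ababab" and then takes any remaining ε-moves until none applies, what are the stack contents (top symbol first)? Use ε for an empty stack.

VW$

(q_0, ababab, $) ⊢ (q_0, babab, W$) ⊢ (q_2, abab, YW$) ⊢ (q_2, bab, W$) ⊢ (q_1, ab, WW$) ⊢ (q_1, b, W$) ⊢ (q_2, ε, VW$)
All input consumed in state q_2 with stack VW$.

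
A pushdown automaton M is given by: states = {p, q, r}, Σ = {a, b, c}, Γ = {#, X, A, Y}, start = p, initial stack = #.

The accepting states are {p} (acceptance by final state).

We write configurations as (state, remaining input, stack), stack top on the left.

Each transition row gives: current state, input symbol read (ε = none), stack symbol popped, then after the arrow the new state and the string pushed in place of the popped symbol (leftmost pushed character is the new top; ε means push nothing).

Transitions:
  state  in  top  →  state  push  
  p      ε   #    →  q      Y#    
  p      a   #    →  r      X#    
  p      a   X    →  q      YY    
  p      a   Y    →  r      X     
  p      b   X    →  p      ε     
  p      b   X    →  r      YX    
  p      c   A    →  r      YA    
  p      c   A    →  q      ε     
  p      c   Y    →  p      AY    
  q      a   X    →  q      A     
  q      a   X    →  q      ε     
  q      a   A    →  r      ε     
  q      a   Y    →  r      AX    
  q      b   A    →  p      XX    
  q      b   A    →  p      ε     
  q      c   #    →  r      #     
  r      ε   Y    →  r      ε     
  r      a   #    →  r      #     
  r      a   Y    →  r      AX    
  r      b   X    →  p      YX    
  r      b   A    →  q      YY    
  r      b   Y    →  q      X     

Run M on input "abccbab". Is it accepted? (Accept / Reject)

Accept

One accepting computation: (p, abccbab, #) ⊢ (r, bccbab, X#) ⊢ (p, ccbab, YX#) ⊢ (p, cbab, AYX#) ⊢ (r, bab, YAYX#) ⊢ (q, ab, XAYX#) ⊢ (q, b, AAYX#) ⊢ (p, ε, XXAYX#)
All input consumed and state p ∈ F.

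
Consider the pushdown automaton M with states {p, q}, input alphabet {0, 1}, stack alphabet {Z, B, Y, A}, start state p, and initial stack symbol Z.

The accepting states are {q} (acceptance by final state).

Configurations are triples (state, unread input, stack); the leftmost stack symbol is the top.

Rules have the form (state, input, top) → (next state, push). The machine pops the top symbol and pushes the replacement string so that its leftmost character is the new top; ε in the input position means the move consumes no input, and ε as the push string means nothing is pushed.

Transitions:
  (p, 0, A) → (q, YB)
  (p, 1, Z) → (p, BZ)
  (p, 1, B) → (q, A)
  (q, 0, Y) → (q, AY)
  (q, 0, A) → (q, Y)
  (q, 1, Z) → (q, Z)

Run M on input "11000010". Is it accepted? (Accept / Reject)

No computation consumes all input and reaches a final state.

Reject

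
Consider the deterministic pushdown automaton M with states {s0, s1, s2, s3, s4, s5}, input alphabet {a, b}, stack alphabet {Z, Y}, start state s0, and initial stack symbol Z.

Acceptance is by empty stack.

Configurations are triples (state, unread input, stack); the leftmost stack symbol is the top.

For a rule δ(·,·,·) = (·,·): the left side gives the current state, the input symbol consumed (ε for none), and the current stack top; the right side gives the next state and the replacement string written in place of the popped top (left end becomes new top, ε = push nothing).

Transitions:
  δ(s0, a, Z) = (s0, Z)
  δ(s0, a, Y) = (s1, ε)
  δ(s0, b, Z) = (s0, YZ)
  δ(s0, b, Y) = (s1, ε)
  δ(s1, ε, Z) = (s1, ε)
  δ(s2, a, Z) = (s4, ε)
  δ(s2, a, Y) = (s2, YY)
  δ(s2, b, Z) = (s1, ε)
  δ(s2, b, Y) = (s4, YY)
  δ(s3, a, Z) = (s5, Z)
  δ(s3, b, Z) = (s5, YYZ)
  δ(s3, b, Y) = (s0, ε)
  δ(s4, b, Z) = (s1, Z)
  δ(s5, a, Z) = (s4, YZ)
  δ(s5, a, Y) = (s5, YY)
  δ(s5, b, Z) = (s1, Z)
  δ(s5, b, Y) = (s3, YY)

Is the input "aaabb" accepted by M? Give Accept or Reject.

Accept

(s0, aaabb, Z)
  read a, top Z: go to s0, push Z → (s0, aabb, Z)
  read a, top Z: go to s0, push Z → (s0, abb, Z)
  read a, top Z: go to s0, push Z → (s0, bb, Z)
  read b, top Z: go to s0, push YZ → (s0, b, YZ)
  read b, top Y: go to s1, push ε → (s1, ε, Z)
  ε-move, top Z: go to s1, push ε → (s1, ε, ε)
All input consumed and the stack is empty.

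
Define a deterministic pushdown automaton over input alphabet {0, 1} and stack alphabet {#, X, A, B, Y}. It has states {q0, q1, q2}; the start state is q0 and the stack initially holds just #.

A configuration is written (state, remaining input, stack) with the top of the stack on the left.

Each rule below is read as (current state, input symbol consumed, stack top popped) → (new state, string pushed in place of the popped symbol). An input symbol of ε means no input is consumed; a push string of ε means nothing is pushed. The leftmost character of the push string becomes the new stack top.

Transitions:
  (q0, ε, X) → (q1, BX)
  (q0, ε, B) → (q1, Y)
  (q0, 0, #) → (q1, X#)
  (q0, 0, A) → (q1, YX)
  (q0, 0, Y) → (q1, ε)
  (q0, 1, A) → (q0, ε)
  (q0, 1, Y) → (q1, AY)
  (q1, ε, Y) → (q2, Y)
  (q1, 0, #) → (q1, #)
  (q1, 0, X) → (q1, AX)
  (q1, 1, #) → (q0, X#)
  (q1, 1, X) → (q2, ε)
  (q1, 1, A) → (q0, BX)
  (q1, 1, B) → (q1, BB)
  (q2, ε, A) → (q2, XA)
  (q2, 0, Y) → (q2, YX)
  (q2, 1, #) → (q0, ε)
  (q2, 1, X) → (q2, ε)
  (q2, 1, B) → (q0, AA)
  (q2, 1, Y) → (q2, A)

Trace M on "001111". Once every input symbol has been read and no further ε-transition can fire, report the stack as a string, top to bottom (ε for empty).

(q0, 001111, #)
  read 0, top #: go to q1, push X# → (q1, 01111, X#)
  read 0, top X: go to q1, push AX → (q1, 1111, AX#)
  read 1, top A: go to q0, push BX → (q0, 111, BXX#)
  ε-move, top B: go to q1, push Y → (q1, 111, YXX#)
  ε-move, top Y: go to q2, push Y → (q2, 111, YXX#)
  read 1, top Y: go to q2, push A → (q2, 11, AXX#)
  ε-move, top A: go to q2, push XA → (q2, 11, XAXX#)
  read 1, top X: go to q2, push ε → (q2, 1, AXX#)
  ε-move, top A: go to q2, push XA → (q2, 1, XAXX#)
  read 1, top X: go to q2, push ε → (q2, ε, AXX#)
  ε-move, top A: go to q2, push XA → (q2, ε, XAXX#)
All input consumed in state q2 with stack XAXX#.

XAXX#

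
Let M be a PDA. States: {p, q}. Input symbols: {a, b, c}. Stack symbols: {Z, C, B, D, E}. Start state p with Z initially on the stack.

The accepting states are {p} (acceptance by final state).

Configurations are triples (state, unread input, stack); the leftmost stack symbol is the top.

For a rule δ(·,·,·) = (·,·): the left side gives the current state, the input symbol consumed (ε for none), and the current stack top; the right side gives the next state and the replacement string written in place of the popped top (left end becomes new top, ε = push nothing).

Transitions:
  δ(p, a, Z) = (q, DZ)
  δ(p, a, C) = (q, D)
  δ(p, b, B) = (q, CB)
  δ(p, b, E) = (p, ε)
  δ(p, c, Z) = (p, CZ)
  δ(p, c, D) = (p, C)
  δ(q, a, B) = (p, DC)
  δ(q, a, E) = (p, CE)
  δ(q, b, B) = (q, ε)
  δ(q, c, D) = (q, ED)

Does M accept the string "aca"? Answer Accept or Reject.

One accepting computation: (p, aca, Z) ⊢ (q, ca, DZ) ⊢ (q, a, EDZ) ⊢ (p, ε, CEDZ)
All input consumed and state p ∈ F.

Accept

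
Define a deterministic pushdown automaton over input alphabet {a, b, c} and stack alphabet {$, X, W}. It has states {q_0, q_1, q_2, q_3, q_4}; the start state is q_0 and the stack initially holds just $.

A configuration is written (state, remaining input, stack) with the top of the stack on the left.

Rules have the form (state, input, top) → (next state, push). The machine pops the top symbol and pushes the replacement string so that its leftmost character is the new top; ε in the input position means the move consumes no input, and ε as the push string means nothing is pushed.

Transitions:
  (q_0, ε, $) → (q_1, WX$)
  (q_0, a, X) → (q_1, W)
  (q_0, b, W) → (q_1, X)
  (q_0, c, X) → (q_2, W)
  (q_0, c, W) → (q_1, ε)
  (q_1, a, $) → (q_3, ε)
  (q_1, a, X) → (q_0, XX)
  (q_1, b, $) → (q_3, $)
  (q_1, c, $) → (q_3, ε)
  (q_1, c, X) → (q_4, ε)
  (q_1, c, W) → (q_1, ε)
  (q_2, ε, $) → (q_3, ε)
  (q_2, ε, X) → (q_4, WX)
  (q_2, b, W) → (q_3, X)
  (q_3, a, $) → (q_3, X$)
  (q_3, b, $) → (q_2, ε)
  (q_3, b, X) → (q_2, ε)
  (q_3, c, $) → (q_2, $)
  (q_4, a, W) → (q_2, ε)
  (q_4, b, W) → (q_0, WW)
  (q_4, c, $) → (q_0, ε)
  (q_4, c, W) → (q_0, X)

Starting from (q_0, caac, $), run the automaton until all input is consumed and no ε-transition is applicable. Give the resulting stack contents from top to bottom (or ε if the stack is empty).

(q_0, caac, $) ⊢ (q_1, caac, WX$) ⊢ (q_1, aac, X$) ⊢ (q_0, ac, XX$) ⊢ (q_1, c, WX$) ⊢ (q_1, ε, X$)
All input consumed in state q_1 with stack X$.

X$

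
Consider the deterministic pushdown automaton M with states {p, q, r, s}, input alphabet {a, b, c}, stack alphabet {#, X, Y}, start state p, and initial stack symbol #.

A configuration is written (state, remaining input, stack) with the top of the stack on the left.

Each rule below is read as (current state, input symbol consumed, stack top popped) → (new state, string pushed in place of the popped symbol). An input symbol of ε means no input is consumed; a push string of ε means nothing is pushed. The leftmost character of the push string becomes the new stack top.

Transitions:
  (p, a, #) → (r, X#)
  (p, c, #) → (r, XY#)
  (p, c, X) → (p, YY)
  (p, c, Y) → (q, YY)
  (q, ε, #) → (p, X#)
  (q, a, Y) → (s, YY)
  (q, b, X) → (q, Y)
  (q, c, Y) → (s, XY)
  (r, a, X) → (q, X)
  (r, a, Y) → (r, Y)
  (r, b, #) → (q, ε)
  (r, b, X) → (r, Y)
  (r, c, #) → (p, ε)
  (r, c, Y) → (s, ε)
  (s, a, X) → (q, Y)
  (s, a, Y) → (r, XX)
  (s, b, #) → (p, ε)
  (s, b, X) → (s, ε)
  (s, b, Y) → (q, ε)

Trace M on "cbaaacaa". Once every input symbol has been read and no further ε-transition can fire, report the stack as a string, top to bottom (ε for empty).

(p, cbaaacaa, #)
  read c, top #: go to r, push XY# → (r, baaacaa, XY#)
  read b, top X: go to r, push Y → (r, aaacaa, YY#)
  read a, top Y: go to r, push Y → (r, aacaa, YY#)
  read a, top Y: go to r, push Y → (r, acaa, YY#)
  read a, top Y: go to r, push Y → (r, caa, YY#)
  read c, top Y: go to s, push ε → (s, aa, Y#)
  read a, top Y: go to r, push XX → (r, a, XX#)
  read a, top X: go to q, push X → (q, ε, XX#)
All input consumed in state q with stack XX#.

XX#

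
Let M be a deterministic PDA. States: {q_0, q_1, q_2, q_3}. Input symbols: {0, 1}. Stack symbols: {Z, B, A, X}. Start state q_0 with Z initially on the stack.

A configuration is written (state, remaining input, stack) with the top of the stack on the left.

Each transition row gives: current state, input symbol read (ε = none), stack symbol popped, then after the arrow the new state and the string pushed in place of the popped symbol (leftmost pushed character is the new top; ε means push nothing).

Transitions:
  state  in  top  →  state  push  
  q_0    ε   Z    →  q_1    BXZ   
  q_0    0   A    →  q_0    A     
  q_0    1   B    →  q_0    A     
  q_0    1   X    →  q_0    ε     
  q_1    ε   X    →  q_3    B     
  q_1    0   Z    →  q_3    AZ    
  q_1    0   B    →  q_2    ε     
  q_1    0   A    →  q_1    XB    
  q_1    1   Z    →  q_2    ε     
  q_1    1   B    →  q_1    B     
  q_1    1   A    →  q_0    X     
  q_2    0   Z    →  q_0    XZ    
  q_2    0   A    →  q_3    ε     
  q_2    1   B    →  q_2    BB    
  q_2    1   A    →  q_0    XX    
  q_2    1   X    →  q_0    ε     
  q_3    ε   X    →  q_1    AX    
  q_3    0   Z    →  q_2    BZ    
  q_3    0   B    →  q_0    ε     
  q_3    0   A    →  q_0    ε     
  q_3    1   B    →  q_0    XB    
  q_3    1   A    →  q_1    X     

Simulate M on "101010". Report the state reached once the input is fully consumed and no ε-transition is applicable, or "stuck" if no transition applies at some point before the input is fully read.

q_2

(q_0, 101010, Z)
  ε-move, top Z: go to q_1, push BXZ → (q_1, 101010, BXZ)
  read 1, top B: go to q_1, push B → (q_1, 01010, BXZ)
  read 0, top B: go to q_2, push ε → (q_2, 1010, XZ)
  read 1, top X: go to q_0, push ε → (q_0, 010, Z)
  ε-move, top Z: go to q_1, push BXZ → (q_1, 010, BXZ)
  read 0, top B: go to q_2, push ε → (q_2, 10, XZ)
  read 1, top X: go to q_0, push ε → (q_0, 0, Z)
  ε-move, top Z: go to q_1, push BXZ → (q_1, 0, BXZ)
  read 0, top B: go to q_2, push ε → (q_2, ε, XZ)
All input consumed; M is in state q_2.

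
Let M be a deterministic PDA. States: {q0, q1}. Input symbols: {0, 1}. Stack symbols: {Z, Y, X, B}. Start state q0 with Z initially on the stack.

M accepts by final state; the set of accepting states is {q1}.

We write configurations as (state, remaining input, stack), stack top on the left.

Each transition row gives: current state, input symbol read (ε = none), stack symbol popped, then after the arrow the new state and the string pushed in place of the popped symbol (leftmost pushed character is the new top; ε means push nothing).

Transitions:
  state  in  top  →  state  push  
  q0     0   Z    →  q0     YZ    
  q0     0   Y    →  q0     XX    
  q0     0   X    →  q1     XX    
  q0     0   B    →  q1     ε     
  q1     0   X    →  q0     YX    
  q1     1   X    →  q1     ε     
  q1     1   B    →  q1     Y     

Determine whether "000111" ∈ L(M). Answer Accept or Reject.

Accept

(q0, 000111, Z) ⊢ (q0, 00111, YZ) ⊢ (q0, 0111, XXZ) ⊢ (q1, 111, XXXZ) ⊢ (q1, 11, XXZ) ⊢ (q1, 1, XZ) ⊢ (q1, ε, Z)
All input consumed; state q1 ∈ F.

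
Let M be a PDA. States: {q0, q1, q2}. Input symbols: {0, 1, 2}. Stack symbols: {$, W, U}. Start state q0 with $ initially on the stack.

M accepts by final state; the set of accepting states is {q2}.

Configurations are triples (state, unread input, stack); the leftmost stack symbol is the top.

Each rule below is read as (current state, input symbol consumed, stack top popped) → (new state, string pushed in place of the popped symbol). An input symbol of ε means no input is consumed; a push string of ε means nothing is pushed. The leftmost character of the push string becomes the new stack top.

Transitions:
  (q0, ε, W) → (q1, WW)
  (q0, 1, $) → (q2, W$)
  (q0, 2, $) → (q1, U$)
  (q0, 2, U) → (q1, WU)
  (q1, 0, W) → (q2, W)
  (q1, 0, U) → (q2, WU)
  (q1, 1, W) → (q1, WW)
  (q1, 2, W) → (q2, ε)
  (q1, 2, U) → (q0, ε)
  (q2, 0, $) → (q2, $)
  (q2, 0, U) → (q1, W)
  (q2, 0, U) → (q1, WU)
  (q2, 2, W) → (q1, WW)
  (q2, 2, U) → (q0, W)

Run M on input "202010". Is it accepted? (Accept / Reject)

No computation consumes all input and reaches a final state.

Reject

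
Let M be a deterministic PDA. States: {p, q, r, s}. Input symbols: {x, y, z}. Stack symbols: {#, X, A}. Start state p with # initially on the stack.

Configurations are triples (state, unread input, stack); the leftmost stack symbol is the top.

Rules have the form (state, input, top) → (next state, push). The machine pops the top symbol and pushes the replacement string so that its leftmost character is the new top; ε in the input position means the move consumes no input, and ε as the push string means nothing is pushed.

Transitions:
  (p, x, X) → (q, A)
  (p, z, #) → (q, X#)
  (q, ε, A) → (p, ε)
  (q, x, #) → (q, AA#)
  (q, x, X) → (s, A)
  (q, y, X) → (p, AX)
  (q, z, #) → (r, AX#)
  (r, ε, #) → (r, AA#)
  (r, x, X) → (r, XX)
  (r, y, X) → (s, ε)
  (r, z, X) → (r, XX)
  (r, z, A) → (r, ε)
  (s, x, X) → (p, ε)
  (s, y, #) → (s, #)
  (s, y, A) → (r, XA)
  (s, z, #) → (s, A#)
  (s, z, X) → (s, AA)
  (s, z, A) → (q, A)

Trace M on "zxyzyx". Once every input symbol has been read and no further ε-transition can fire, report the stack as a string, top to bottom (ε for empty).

A#

(p, zxyzyx, #)
  read z, top #: go to q, push X# → (q, xyzyx, X#)
  read x, top X: go to s, push A → (s, yzyx, A#)
  read y, top A: go to r, push XA → (r, zyx, XA#)
  read z, top X: go to r, push XX → (r, yx, XXA#)
  read y, top X: go to s, push ε → (s, x, XA#)
  read x, top X: go to p, push ε → (p, ε, A#)
All input consumed in state p with stack A#.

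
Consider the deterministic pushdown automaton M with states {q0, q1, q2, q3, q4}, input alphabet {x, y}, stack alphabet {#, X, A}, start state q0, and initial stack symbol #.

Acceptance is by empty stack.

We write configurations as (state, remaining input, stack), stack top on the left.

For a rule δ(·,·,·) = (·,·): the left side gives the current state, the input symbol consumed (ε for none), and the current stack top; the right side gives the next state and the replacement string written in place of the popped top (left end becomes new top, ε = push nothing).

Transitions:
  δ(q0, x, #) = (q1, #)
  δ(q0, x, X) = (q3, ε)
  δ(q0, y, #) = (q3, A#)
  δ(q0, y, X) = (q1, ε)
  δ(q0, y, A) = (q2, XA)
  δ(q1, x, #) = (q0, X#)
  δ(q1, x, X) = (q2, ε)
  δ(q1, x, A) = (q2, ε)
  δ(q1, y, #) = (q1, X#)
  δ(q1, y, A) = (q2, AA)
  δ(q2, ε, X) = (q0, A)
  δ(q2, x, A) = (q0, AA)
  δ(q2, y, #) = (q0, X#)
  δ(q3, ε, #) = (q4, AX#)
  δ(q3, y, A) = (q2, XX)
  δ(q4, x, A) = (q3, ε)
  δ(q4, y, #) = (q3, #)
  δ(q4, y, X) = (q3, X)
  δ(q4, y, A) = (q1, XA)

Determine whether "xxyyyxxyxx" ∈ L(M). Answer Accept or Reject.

(q0, xxyyyxxyxx, #) ⊢ (q1, xyyyxxyxx, #) ⊢ (q0, yyyxxyxx, X#) ⊢ (q1, yyxxyxx, #) ⊢ (q1, yxxyxx, X#)
No transition applies at (q1, yxxyxx, X#); input not fully consumed.

Reject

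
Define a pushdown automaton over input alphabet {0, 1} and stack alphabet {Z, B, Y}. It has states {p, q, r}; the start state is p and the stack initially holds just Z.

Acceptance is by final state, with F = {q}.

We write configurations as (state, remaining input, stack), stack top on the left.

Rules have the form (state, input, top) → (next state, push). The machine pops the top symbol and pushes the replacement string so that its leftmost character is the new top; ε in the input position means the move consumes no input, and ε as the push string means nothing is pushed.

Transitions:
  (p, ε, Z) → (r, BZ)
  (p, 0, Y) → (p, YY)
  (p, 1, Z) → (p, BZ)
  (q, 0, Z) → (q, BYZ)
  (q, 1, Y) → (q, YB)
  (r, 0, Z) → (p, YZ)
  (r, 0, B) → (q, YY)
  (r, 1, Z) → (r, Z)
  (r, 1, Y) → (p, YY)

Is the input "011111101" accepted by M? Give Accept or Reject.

Reject

No computation consumes all input and reaches a final state.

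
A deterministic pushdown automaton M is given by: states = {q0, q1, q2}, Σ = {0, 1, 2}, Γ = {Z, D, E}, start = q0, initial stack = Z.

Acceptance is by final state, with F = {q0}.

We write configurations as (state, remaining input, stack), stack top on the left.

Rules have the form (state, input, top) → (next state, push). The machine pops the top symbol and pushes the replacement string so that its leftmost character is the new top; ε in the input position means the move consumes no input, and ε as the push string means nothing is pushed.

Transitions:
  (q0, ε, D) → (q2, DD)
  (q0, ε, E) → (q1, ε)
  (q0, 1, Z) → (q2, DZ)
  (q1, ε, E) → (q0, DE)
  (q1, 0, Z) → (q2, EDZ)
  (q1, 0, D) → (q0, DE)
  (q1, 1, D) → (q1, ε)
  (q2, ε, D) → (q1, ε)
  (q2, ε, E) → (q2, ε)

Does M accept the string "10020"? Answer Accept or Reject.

(q0, 10020, Z)
  read 1, top Z: go to q2, push DZ → (q2, 0020, DZ)
  ε-move, top D: go to q1, push ε → (q1, 0020, Z)
  read 0, top Z: go to q2, push EDZ → (q2, 020, EDZ)
  ε-move, top E: go to q2, push ε → (q2, 020, DZ)
  ε-move, top D: go to q1, push ε → (q1, 020, Z)
  read 0, top Z: go to q2, push EDZ → (q2, 20, EDZ)
  ε-move, top E: go to q2, push ε → (q2, 20, DZ)
  ε-move, top D: go to q1, push ε → (q1, 20, Z)
No transition applies at (q1, 20, Z); input not fully consumed.

Reject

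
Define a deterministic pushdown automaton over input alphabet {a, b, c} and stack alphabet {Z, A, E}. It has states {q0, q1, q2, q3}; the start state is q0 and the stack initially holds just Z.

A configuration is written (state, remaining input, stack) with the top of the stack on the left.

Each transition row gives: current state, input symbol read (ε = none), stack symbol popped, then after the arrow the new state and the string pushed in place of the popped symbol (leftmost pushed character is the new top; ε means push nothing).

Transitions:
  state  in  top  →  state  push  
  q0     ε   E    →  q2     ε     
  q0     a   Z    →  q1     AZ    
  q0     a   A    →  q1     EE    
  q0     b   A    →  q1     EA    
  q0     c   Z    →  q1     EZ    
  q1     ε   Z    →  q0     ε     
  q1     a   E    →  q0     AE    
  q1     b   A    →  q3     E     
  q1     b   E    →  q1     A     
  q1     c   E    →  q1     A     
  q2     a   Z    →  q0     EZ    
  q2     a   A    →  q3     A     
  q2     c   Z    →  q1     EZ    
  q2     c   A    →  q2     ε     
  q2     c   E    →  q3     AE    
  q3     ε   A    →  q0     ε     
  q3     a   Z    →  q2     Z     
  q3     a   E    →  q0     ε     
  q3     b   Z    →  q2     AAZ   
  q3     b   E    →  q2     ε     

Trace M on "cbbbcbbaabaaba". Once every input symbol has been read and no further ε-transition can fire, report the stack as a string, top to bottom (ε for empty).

(q0, cbbbcbbaabaaba, Z)
  read c, top Z: go to q1, push EZ → (q1, bbbcbbaabaaba, EZ)
  read b, top E: go to q1, push A → (q1, bbcbbaabaaba, AZ)
  read b, top A: go to q3, push E → (q3, bcbbaabaaba, EZ)
  read b, top E: go to q2, push ε → (q2, cbbaabaaba, Z)
  read c, top Z: go to q1, push EZ → (q1, bbaabaaba, EZ)
  read b, top E: go to q1, push A → (q1, baabaaba, AZ)
  read b, top A: go to q3, push E → (q3, aabaaba, EZ)
  read a, top E: go to q0, push ε → (q0, abaaba, Z)
  read a, top Z: go to q1, push AZ → (q1, baaba, AZ)
  read b, top A: go to q3, push E → (q3, aaba, EZ)
  read a, top E: go to q0, push ε → (q0, aba, Z)
  read a, top Z: go to q1, push AZ → (q1, ba, AZ)
  read b, top A: go to q3, push E → (q3, a, EZ)
  read a, top E: go to q0, push ε → (q0, ε, Z)
All input consumed in state q0 with stack Z.

Z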